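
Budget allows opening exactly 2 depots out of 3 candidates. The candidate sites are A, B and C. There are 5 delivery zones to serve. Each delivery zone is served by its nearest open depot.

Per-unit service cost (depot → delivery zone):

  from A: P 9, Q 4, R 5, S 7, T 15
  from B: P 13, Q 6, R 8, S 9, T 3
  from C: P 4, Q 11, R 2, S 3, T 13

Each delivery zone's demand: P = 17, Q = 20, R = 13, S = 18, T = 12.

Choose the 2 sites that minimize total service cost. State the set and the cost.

Choose B and C; total service cost 304.

With exactly 2 open, each delivery zone uses its cheapest among the chosen.
{B, C}: P→C 4·17=68, Q→B 6·20=120, R→C 2·13=26, S→C 3·18=54, T→B 3·12=36. Service cost 304.
{A, C}: service cost 384
{A, B}: service cost 460
Among all 3 size-2 choices, {B, C} is lowest.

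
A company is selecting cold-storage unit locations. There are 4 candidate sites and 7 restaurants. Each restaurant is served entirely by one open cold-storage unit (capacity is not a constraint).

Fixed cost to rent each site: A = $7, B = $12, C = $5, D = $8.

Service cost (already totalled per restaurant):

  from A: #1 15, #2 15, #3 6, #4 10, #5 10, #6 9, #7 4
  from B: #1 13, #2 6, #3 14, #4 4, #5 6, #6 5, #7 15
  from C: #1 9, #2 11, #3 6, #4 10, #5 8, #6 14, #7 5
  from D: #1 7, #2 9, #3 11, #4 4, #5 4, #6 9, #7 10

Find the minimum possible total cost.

For any fixed open set, each restaurant goes to its cheapest open site; total = fixed + service.
{C, D}: #1→D 7, #2→D 9, #3→C 6, #4→D 4, #5→D 4, #6→D 9, #7→C 5. Service 44; fixed 13; total 57.
{A, D}: service 43 + fixed 15 = 58
{B, C}: service 41 + fixed 17 = 58
{A, B, C, D}: #1→D 7, #2→B 6, #3→A 6, #4→B 4, #5→D 4, #6→B 5, #7→A 4. Service 36; fixed 32; total 68.
No other subset beats 57.

Minimum total cost: 57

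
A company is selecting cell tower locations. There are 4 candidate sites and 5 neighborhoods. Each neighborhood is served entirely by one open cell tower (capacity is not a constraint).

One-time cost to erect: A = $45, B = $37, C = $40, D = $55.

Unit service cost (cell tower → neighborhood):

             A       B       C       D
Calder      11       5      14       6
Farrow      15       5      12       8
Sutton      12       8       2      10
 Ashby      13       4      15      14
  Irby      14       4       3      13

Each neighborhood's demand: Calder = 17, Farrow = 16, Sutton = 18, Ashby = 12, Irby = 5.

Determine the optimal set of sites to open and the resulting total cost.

For any fixed open set, each neighborhood goes to its cheapest open site; total = fixed + service.
{B, C}: Calder→B 5·17=85, Farrow→B 5·16=80, Sutton→C 2·18=36, Ashby→B 4·12=48, Irby→C 3·5=15. Service 264; fixed 77; total 341.
{A, B, C}: Calder→B 5·17=85, Farrow→B 5·16=80, Sutton→C 2·18=36, Ashby→B 4·12=48, Irby→C 3·5=15. Service 264; fixed 122; total 386.
{B, C, D}: service 264 + fixed 132 = 396
{A, B, C, D}: service 264 + fixed 177 = 441
No other subset beats 341.

Open B and C; minimum total cost 341.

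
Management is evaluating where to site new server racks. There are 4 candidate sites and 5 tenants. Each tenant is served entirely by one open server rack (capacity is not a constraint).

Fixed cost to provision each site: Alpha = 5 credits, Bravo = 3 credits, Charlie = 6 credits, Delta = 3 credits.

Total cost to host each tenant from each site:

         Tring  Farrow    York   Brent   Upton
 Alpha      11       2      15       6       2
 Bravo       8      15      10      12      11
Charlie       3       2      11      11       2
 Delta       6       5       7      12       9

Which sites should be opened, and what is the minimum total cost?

Open Alpha and Delta; minimum total cost 31.

For any fixed open set, each tenant goes to its cheapest open site; total = fixed + service.
{Alpha, Delta}: Tring→Delta 6, Farrow→Alpha 2, York→Delta 7, Brent→Alpha 6, Upton→Alpha 2. Service 23; fixed 8; total 31.
{Alpha, Bravo, Delta}: service 23 + fixed 11 = 34
{Alpha, Charlie, Delta}: Tring→Charlie 3, Farrow→Alpha 2, York→Delta 7, Brent→Alpha 6, Upton→Alpha 2. Service 20; fixed 14; total 34.
{Alpha, Bravo, Charlie, Delta}: service 20 + fixed 17 = 37
(All 15 nonempty subsets were checked; Alpha and Delta is lowest.)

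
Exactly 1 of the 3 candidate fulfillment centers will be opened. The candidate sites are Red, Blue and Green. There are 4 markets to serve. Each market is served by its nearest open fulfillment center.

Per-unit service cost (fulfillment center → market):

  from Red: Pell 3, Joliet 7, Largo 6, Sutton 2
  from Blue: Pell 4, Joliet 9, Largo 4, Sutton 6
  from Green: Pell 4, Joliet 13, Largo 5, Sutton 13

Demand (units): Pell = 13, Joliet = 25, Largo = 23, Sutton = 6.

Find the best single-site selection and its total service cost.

Choose Red only; total service cost 364.

With exactly 1 open, each market uses its cheapest among the chosen.
{Red}: Pell→Red 3·13=39, Joliet→Red 7·25=175, Largo→Red 6·23=138, Sutton→Red 2·6=12. Service cost 364.
{Blue}: service cost 405
{Green}: service cost 570
Among all 3 size-1 choices, {Red} is lowest.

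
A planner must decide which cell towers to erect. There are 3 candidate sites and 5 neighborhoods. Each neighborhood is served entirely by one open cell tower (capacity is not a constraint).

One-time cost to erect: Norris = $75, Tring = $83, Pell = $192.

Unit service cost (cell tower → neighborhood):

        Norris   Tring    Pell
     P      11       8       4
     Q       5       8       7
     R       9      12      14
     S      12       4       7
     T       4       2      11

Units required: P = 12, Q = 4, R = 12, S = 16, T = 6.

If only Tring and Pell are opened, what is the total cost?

Total cost: 571

Each neighborhood is assigned to its cheapest site among the open ones.
{Tring, Pell}: P→Pell 4·12=48, Q→Pell 7·4=28, R→Tring 12·12=144, S→Tring 4·16=64, T→Tring 2·6=12. Service 296; fixed 275; total 571.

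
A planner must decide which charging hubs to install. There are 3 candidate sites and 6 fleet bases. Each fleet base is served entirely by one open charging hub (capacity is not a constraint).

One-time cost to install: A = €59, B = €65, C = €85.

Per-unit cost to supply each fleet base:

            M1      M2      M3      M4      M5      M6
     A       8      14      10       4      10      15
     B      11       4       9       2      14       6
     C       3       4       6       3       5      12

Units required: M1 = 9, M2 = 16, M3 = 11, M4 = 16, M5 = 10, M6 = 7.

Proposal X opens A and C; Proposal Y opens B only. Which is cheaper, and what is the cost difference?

Proposal X is cheaper by 58.

Proposal X: {A, C}: M1→C 3·9=27, M2→C 4·16=64, M3→C 6·11=66, M4→C 3·16=48, M5→C 5·10=50, M6→C 12·7=84. Service 339; fixed 144; total 483.
Proposal Y: {B}: M1→B 11·9=99, M2→B 4·16=64, M3→B 9·11=99, M4→B 2·16=32, M5→B 14·10=140, M6→B 6·7=42. Service 476; fixed 65; total 541.
Difference: |483 − 541| = 58.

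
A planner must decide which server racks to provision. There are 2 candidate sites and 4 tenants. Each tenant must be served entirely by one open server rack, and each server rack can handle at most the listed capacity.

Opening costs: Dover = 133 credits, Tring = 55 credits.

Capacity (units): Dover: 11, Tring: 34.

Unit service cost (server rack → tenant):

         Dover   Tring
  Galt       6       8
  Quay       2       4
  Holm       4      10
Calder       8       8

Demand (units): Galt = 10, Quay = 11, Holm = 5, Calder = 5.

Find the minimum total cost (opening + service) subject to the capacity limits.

Minimum total cost: 269

Open {Tring}: Galt→Tring 8·10=80, Quay→Tring 4·11=44, Holm→Tring 10·5=50, Calder→Tring 8·5=40.
Loads: Tring carries 31/34. Service 214; fixed 55; total 269.
Next best feasible plan costs 372.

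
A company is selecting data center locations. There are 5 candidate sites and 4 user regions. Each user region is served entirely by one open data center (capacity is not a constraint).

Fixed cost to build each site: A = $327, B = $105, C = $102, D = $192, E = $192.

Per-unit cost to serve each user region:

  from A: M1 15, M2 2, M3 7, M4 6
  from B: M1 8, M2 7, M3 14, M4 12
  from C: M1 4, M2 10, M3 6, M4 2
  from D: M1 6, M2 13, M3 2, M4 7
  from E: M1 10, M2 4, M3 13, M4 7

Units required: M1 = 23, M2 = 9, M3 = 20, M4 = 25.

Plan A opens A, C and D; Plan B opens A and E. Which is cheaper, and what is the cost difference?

Plan A is cheaper by 236.

Plan A: {A, C, D}: M1→C 4·23=92, M2→A 2·9=18, M3→D 2·20=40, M4→C 2·25=50. Service 200; fixed 621; total 821.
Plan B: {A, E}: M1→E 10·23=230, M2→A 2·9=18, M3→A 7·20=140, M4→A 6·25=150. Service 538; fixed 519; total 1057.
Difference: |821 − 1057| = 236.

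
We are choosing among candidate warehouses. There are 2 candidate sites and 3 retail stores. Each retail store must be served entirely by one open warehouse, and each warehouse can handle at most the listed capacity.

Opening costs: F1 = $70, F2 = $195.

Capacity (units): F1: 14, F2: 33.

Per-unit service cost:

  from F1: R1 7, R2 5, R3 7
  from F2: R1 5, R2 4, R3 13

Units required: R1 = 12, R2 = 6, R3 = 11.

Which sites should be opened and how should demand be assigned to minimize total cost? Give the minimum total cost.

Open {F2}: R1→F2 5·12=60, R2→F2 4·6=24, R3→F2 13·11=143.
Loads: F2 carries 29/33. Service 227; fixed 195; total 422.
Next best feasible plan costs 426.

Minimum total cost: 422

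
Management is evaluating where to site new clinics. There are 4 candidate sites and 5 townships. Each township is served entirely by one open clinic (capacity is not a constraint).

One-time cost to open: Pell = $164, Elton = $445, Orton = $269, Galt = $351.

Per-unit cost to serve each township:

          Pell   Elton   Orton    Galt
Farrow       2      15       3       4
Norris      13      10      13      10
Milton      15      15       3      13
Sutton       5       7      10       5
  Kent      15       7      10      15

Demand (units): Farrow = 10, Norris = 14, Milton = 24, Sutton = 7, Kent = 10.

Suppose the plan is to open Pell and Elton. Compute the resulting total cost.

Each township is assigned to its cheapest site among the open ones.
{Pell, Elton}: Farrow→Pell 2·10=20, Norris→Elton 10·14=140, Milton→Pell 15·24=360, Sutton→Pell 5·7=35, Kent→Elton 7·10=70. Service 625; fixed 609; total 1234.

Total cost: 1234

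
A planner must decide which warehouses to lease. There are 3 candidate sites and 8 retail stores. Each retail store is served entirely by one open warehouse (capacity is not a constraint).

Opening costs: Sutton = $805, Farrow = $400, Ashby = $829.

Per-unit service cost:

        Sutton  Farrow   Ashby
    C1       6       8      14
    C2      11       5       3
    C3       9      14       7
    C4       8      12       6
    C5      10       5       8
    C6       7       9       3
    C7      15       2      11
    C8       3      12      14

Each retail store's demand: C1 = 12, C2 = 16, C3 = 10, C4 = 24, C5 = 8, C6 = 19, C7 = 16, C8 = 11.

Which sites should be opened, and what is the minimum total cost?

For any fixed open set, each retail store goes to its cheapest open site; total = fixed + service.
{Farrow}: C1→Farrow 8·12=96, C2→Farrow 5·16=80, C3→Farrow 14·10=140, C4→Farrow 12·24=288, C5→Farrow 5·8=40, C6→Farrow 9·19=171, C7→Farrow 2·16=32, C8→Farrow 12·11=132. Service 979; fixed 400; total 1379.
{Ashby}: service 881 + fixed 829 = 1710
{Sutton}: C1→Sutton 6·12=72, C2→Sutton 11·16=176, C3→Sutton 9·10=90, C4→Sutton 8·24=192, C5→Sutton 10·8=80, C6→Sutton 7·19=133, C7→Sutton 15·16=240, C8→Sutton 3·11=33. Service 1016; fixed 805; total 1821.
{Sutton, Farrow, Ashby}: service 496 + fixed 2034 = 2530
(All 7 nonempty subsets were checked; Farrow only is lowest.)

Open Farrow only; minimum total cost 1379.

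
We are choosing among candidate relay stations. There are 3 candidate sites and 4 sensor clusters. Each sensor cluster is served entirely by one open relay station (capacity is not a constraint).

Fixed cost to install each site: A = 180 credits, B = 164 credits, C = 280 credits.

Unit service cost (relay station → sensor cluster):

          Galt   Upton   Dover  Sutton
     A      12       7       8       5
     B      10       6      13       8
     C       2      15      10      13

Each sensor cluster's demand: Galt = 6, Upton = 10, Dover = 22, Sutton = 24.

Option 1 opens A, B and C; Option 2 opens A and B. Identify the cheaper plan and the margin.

Option 2 is cheaper by 232.

Option 1: {A, B, C}: Galt→C 2·6=12, Upton→B 6·10=60, Dover→A 8·22=176, Sutton→A 5·24=120. Service 368; fixed 624; total 992.
Option 2: {A, B}: Galt→B 10·6=60, Upton→B 6·10=60, Dover→A 8·22=176, Sutton→A 5·24=120. Service 416; fixed 344; total 760.
Difference: |992 − 760| = 232.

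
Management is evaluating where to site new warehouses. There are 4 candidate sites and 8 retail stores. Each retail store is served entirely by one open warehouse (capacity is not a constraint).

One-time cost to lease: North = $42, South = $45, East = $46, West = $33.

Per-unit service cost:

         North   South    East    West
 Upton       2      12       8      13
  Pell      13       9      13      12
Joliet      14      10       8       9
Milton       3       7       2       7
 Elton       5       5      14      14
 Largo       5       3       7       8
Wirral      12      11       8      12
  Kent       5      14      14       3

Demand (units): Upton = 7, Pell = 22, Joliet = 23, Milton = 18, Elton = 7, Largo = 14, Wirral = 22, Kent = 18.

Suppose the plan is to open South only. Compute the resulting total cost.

Each retail store is assigned to its cheapest site among the open ones.
{South}: Upton→South 12·7=84, Pell→South 9·22=198, Joliet→South 10·23=230, Milton→South 7·18=126, Elton→South 5·7=35, Largo→South 3·14=42, Wirral→South 11·22=242, Kent→South 14·18=252. Service 1209; fixed 45; total 1254.

Total cost: 1254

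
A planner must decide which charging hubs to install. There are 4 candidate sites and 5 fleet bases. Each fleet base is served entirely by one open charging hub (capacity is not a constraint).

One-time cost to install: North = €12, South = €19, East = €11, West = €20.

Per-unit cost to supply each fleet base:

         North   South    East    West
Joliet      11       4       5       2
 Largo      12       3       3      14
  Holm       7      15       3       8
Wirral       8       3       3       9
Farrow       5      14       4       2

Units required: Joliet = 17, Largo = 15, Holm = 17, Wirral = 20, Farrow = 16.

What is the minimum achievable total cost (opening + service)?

Minimum total cost: 253

For any fixed open set, each fleet base goes to its cheapest open site; total = fixed + service.
{East, West}: Joliet→West 2·17=34, Largo→East 3·15=45, Holm→East 3·17=51, Wirral→East 3·20=60, Farrow→West 2·16=32. Service 222; fixed 31; total 253.
{North, East, West}: Joliet→West 2·17=34, Largo→East 3·15=45, Holm→East 3·17=51, Wirral→East 3·20=60, Farrow→West 2·16=32. Service 222; fixed 43; total 265.
{South, East, West}: service 222 + fixed 50 = 272
{North, South, East, West}: Joliet→West 2·17=34, Largo→South 3·15=45, Holm→East 3·17=51, Wirral→South 3·20=60, Farrow→West 2·16=32. Service 222; fixed 62; total 284.
No other subset beats 253.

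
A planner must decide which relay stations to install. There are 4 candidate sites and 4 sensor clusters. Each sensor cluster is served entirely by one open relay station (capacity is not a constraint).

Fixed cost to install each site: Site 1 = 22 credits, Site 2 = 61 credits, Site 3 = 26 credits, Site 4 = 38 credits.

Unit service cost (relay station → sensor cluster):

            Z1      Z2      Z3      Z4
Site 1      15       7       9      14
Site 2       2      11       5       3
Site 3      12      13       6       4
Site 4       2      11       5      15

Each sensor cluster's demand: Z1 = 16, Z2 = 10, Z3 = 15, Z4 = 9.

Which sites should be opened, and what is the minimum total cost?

Open Site 1 and Site 2; minimum total cost 287.

For any fixed open set, each sensor cluster goes to its cheapest open site; total = fixed + service.
{Site 1, Site 2}: Z1→Site 2 2·16=32, Z2→Site 1 7·10=70, Z3→Site 2 5·15=75, Z4→Site 2 3·9=27. Service 204; fixed 83; total 287.
{Site 1, Site 3, Site 4}: service 213 + fixed 86 = 299
{Site 2}: Z1→Site 2 2·16=32, Z2→Site 2 11·10=110, Z3→Site 2 5·15=75, Z4→Site 2 3·9=27. Service 244; fixed 61; total 305.
{Site 1, Site 2, Site 3, Site 4}: service 204 + fixed 147 = 351
No other subset beats 287.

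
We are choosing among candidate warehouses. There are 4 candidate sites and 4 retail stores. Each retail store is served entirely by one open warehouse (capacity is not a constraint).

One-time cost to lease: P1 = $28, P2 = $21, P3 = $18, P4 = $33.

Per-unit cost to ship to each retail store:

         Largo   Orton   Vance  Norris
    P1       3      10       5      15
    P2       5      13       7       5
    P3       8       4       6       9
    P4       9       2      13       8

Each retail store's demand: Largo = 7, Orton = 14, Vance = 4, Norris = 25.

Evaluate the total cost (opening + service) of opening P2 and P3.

Total cost: 279

Each retail store is assigned to its cheapest site among the open ones.
{P2, P3}: Largo→P2 5·7=35, Orton→P3 4·14=56, Vance→P3 6·4=24, Norris→P2 5·25=125. Service 240; fixed 39; total 279.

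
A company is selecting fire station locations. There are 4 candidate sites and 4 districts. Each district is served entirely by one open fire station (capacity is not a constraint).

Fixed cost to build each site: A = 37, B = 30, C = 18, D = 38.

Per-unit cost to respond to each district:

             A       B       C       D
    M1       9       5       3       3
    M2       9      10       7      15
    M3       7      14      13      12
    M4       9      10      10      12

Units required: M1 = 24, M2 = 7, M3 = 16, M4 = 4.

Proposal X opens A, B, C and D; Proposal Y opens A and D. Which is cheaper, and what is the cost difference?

Proposal Y is cheaper by 34.

Proposal X: {A, B, C, D}: M1→C 3·24=72, M2→C 7·7=49, M3→A 7·16=112, M4→A 9·4=36. Service 269; fixed 123; total 392.
Proposal Y: {A, D}: M1→D 3·24=72, M2→A 9·7=63, M3→A 7·16=112, M4→A 9·4=36. Service 283; fixed 75; total 358.
Difference: |392 − 358| = 34.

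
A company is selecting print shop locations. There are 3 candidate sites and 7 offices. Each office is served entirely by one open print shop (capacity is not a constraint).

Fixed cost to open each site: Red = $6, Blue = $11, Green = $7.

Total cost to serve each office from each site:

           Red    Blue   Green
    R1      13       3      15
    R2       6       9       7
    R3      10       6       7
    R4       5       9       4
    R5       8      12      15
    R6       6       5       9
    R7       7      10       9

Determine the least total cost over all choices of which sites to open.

Minimum total cost: 57

For any fixed open set, each office goes to its cheapest open site; total = fixed + service.
{Red, Blue}: R1→Blue 3, R2→Red 6, R3→Blue 6, R4→Red 5, R5→Red 8, R6→Blue 5, R7→Red 7. Service 40; fixed 17; total 57.
{Red}: R1→Red 13, R2→Red 6, R3→Red 10, R4→Red 5, R5→Red 8, R6→Red 6, R7→Red 7. Service 55; fixed 6; total 61.
{Red, Blue, Green}: service 39 + fixed 24 = 63
No other subset beats 57.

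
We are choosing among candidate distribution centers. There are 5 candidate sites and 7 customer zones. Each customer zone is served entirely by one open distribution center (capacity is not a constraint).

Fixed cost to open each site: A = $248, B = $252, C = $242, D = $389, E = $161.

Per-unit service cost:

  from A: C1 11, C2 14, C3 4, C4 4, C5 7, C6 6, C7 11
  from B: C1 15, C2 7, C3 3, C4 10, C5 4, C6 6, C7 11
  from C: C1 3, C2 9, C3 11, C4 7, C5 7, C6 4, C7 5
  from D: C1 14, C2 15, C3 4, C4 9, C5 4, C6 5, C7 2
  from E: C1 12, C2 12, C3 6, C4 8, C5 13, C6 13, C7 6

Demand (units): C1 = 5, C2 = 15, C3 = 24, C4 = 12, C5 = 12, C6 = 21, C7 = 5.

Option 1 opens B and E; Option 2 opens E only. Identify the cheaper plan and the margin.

Option 1: {B, E}: C1→E 12·5=60, C2→B 7·15=105, C3→B 3·24=72, C4→E 8·12=96, C5→B 4·12=48, C6→B 6·21=126, C7→E 6·5=30. Service 537; fixed 413; total 950.
Option 2: {E}: C1→E 12·5=60, C2→E 12·15=180, C3→E 6·24=144, C4→E 8·12=96, C5→E 13·12=156, C6→E 13·21=273, C7→E 6·5=30. Service 939; fixed 161; total 1100.
Difference: |950 − 1100| = 150.

Option 1 is cheaper by 150.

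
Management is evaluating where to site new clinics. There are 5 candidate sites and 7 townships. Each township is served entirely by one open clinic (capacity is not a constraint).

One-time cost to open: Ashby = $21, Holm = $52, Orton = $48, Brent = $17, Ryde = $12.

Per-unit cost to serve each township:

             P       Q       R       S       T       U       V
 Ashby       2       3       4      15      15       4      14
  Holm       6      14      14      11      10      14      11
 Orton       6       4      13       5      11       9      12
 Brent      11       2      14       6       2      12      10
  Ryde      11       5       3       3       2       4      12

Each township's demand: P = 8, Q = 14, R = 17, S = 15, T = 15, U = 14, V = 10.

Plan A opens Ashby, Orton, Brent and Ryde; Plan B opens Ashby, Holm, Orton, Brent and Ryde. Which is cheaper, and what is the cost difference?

Plan A: {Ashby, Orton, Brent, Ryde}: P→Ashby 2·8=16, Q→Brent 2·14=28, R→Ryde 3·17=51, S→Ryde 3·15=45, T→Brent 2·15=30, U→Ashby 4·14=56, V→Brent 10·10=100. Service 326; fixed 98; total 424.
Plan B: {Ashby, Holm, Orton, Brent, Ryde}: P→Ashby 2·8=16, Q→Brent 2·14=28, R→Ryde 3·17=51, S→Ryde 3·15=45, T→Brent 2·15=30, U→Ashby 4·14=56, V→Brent 10·10=100. Service 326; fixed 150; total 476.
Difference: |424 − 476| = 52.

Plan A is cheaper by 52.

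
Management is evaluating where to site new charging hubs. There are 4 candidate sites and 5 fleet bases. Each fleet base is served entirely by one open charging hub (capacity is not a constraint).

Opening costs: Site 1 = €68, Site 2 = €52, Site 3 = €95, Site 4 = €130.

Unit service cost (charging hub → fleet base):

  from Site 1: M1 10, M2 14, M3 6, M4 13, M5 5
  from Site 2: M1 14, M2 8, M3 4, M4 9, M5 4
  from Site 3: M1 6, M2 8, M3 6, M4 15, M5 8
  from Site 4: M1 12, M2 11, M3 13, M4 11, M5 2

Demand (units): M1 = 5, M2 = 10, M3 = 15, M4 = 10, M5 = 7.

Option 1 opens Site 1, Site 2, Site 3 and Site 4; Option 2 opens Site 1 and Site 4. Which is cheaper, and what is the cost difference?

Option 2 is cheaper by 47.

Option 1: {Site 1, Site 2, Site 3, Site 4}: M1→Site 3 6·5=30, M2→Site 2 8·10=80, M3→Site 2 4·15=60, M4→Site 2 9·10=90, M5→Site 4 2·7=14. Service 274; fixed 345; total 619.
Option 2: {Site 1, Site 4}: M1→Site 1 10·5=50, M2→Site 4 11·10=110, M3→Site 1 6·15=90, M4→Site 4 11·10=110, M5→Site 4 2·7=14. Service 374; fixed 198; total 572.
Difference: |619 − 572| = 47.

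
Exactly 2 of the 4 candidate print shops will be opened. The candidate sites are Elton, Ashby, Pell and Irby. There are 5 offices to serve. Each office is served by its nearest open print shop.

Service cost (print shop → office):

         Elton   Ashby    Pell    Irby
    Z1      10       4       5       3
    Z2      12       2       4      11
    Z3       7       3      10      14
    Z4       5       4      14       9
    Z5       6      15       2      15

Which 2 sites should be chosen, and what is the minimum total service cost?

With exactly 2 open, each office uses its cheapest among the chosen.
{Ashby, Pell}: Z1→Ashby 4, Z2→Ashby 2, Z3→Ashby 3, Z4→Ashby 4, Z5→Pell 2. Service cost 15.
{Elton, Ashby}: service cost 19
{Elton, Pell}: service cost 23
Among all 6 size-2 choices, {Ashby, Pell} is lowest.

Choose Ashby and Pell; total service cost 15.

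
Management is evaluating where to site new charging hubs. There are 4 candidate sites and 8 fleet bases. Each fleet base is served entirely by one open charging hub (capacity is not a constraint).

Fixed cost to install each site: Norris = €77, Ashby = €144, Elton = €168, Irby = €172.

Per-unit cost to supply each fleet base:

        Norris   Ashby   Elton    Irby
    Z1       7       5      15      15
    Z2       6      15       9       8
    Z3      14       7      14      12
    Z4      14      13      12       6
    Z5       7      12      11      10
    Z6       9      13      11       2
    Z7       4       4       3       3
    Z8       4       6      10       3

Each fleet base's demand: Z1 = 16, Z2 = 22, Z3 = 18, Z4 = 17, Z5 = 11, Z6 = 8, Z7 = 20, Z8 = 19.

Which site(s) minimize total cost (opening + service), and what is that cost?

Open Norris and Irby; minimum total cost 1021.

For any fixed open set, each fleet base goes to its cheapest open site; total = fixed + service.
{Norris, Irby}: Z1→Norris 7·16=112, Z2→Norris 6·22=132, Z3→Irby 12·18=216, Z4→Irby 6·17=102, Z5→Norris 7·11=77, Z6→Irby 2·8=16, Z7→Irby 3·20=60, Z8→Irby 3·19=57. Service 772; fixed 249; total 1021.
{Norris, Ashby, Irby}: service 650 + fixed 393 = 1043
{Ashby, Irby}: Z1→Ashby 5·16=80, Z2→Irby 8·22=176, Z3→Ashby 7·18=126, Z4→Irby 6·17=102, Z5→Irby 10·11=110, Z6→Irby 2·8=16, Z7→Irby 3·20=60, Z8→Irby 3·19=57. Service 727; fixed 316; total 1043.
{Norris, Ashby, Elton, Irby}: service 650 + fixed 561 = 1211
No other subset beats 1021.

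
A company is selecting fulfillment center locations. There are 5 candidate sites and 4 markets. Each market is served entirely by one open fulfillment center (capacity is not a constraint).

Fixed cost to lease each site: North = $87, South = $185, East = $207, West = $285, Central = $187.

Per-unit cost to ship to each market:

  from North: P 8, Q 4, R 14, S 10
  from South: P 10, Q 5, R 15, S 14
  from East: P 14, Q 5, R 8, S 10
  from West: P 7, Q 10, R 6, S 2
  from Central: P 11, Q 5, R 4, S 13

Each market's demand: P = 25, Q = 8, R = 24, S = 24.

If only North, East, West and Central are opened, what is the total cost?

Total cost: 1117

Each market is assigned to its cheapest site among the open ones.
{North, East, West, Central}: P→West 7·25=175, Q→North 4·8=32, R→Central 4·24=96, S→West 2·24=48. Service 351; fixed 766; total 1117.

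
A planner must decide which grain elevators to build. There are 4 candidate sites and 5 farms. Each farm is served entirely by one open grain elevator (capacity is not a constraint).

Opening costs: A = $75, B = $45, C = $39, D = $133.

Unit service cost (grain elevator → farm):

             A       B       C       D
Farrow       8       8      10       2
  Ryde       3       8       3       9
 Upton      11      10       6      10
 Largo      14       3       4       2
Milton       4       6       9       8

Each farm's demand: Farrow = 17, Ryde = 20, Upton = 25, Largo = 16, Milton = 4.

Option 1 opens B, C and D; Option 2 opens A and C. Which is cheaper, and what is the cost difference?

Option 1 is cheaper by 23.

Option 1: {B, C, D}: Farrow→D 2·17=34, Ryde→C 3·20=60, Upton→C 6·25=150, Largo→D 2·16=32, Milton→B 6·4=24. Service 300; fixed 217; total 517.
Option 2: {A, C}: Farrow→A 8·17=136, Ryde→A 3·20=60, Upton→C 6·25=150, Largo→C 4·16=64, Milton→A 4·4=16. Service 426; fixed 114; total 540.
Difference: |517 − 540| = 23.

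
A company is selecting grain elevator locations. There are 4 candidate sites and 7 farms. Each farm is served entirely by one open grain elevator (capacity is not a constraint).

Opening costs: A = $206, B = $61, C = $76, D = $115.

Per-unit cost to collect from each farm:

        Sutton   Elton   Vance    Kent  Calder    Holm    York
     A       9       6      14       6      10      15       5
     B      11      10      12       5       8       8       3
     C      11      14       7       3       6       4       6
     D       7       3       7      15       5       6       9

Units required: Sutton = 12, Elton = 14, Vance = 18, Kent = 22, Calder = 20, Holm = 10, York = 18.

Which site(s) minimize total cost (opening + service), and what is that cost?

For any fixed open set, each farm goes to its cheapest open site; total = fixed + service.
{B, D}: Sutton→D 7·12=84, Elton→D 3·14=42, Vance→D 7·18=126, Kent→B 5·22=110, Calder→D 5·20=100, Holm→D 6·10=60, York→B 3·18=54. Service 576; fixed 176; total 752.
{C, D}: service 566 + fixed 191 = 757
{B, C, D}: service 512 + fixed 252 = 764
{A, B, C, D}: Sutton→D 7·12=84, Elton→D 3·14=42, Vance→C 7·18=126, Kent→C 3·22=66, Calder→D 5·20=100, Holm→C 4·10=40, York→B 3·18=54. Service 512; fixed 458; total 970.
(All 15 nonempty subsets were checked; B and D is lowest.)

Open B and D; minimum total cost 752.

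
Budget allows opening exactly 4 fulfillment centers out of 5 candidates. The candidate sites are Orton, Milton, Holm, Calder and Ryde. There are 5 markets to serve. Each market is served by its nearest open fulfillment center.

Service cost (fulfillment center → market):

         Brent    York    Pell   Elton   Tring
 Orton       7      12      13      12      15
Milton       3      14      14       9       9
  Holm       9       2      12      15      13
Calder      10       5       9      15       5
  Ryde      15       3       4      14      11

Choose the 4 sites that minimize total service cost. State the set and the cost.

With exactly 4 open, each market uses its cheapest among the chosen.
{Milton, Holm, Calder, Ryde}: Brent→Milton 3, York→Holm 2, Pell→Ryde 4, Elton→Milton 9, Tring→Calder 5. Service cost 23.
{Orton, Milton, Calder, Ryde}: service cost 24
{Orton, Milton, Holm, Ryde}: service cost 27
Among all 5 size-4 choices, {Milton, Holm, Calder, Ryde} is lowest.

Choose Milton, Holm, Calder and Ryde; total service cost 23.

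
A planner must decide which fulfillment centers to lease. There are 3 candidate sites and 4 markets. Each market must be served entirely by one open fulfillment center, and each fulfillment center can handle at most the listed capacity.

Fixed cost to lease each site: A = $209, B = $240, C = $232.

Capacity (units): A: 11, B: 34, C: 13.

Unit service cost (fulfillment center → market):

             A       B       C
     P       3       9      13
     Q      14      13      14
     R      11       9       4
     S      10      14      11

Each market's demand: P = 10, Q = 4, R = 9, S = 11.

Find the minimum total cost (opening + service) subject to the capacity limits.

Minimum total cost: 617

Open {B}: P→B 9·10=90, Q→B 13·4=52, R→B 9·9=81, S→B 14·11=154.
Loads: B carries 34/34. Service 377; fixed 240; total 617.
Next best feasible plan costs 766.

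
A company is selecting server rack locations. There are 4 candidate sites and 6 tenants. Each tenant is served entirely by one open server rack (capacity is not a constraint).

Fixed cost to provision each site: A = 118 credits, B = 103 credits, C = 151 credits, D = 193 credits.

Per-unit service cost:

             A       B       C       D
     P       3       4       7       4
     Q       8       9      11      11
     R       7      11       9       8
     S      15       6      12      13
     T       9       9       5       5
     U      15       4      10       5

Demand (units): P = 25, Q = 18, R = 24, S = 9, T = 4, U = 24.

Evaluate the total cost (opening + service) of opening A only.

Total cost: 1036

Each tenant is assigned to its cheapest site among the open ones.
{A}: P→A 3·25=75, Q→A 8·18=144, R→A 7·24=168, S→A 15·9=135, T→A 9·4=36, U→A 15·24=360. Service 918; fixed 118; total 1036.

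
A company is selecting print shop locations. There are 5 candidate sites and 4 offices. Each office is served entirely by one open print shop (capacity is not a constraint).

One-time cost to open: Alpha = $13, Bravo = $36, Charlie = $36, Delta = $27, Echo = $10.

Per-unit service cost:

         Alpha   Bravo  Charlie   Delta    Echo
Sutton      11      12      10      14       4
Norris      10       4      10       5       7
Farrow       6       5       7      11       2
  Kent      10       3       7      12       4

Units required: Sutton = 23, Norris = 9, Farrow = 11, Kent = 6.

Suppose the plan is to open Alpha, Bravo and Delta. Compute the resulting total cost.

Each office is assigned to its cheapest site among the open ones.
{Alpha, Bravo, Delta}: Sutton→Alpha 11·23=253, Norris→Bravo 4·9=36, Farrow→Bravo 5·11=55, Kent→Bravo 3·6=18. Service 362; fixed 76; total 438.

Total cost: 438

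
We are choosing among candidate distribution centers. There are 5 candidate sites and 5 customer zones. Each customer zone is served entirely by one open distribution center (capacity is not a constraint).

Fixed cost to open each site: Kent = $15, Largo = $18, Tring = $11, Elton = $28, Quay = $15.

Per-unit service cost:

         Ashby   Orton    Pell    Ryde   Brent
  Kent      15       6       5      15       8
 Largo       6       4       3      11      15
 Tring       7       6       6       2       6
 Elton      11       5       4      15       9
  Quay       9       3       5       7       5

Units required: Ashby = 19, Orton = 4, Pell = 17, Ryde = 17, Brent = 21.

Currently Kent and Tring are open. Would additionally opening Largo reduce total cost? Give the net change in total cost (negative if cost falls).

Current service cost with {Kent, Tring}: 402.
Adding Largo: each customer zone re-picks its cheapest; new service cost 341, saving 61.
Extra fixed cost: 18. Net change = 18 − 61 = -43.
(Totals: 428 → 385.)

Yes — net change −43 (cost falls by 43).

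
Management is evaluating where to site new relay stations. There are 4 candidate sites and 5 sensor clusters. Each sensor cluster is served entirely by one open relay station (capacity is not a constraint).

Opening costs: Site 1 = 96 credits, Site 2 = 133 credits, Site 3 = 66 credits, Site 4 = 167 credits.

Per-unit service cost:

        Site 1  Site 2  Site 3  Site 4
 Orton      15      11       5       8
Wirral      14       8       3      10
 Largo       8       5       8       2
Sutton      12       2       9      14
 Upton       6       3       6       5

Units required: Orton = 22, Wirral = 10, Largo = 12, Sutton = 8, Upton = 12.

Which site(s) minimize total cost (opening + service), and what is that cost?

For any fixed open set, each sensor cluster goes to its cheapest open site; total = fixed + service.
{Site 3}: Orton→Site 3 5·22=110, Wirral→Site 3 3·10=30, Largo→Site 3 8·12=96, Sutton→Site 3 9·8=72, Upton→Site 3 6·12=72. Service 380; fixed 66; total 446.
{Site 2, Site 3}: service 252 + fixed 199 = 451
{Site 3, Site 4}: service 296 + fixed 233 = 529
{Site 1, Site 2, Site 3, Site 4}: Orton→Site 3 5·22=110, Wirral→Site 3 3·10=30, Largo→Site 4 2·12=24, Sutton→Site 2 2·8=16, Upton→Site 2 3·12=36. Service 216; fixed 462; total 678.
No other subset beats 446.

Open Site 3 only; minimum total cost 446.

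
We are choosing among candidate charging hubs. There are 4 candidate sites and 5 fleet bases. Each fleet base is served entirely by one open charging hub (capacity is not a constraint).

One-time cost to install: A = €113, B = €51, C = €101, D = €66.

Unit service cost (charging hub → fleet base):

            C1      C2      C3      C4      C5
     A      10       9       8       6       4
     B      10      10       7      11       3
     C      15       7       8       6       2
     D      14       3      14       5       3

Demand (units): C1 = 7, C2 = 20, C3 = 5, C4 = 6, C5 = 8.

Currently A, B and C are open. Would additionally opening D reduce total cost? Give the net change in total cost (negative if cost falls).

Current service cost with {A, B, C}: 297.
Adding D: each fleet base re-picks its cheapest; new service cost 211, saving 86.
Extra fixed cost: 66. Net change = 66 − 86 = -20.
(Totals: 562 → 542.)

Yes — net change −20 (cost falls by 20).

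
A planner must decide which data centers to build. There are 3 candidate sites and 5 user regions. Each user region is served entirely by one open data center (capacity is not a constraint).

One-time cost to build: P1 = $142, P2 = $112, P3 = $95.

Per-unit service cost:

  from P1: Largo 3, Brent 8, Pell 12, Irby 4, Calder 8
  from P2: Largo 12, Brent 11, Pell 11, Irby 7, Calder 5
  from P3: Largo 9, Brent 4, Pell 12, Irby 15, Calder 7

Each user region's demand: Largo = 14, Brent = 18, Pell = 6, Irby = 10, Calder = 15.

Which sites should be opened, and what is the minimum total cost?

Open P1 only; minimum total cost 560.

For any fixed open set, each user region goes to its cheapest open site; total = fixed + service.
{P1}: Largo→P1 3·14=42, Brent→P1 8·18=144, Pell→P1 12·6=72, Irby→P1 4·10=40, Calder→P1 8·15=120. Service 418; fixed 142; total 560.
{P1, P3}: Largo→P1 3·14=42, Brent→P3 4·18=72, Pell→P1 12·6=72, Irby→P1 4·10=40, Calder→P3 7·15=105. Service 331; fixed 237; total 568.
{P2, P3}: Largo→P3 9·14=126, Brent→P3 4·18=72, Pell→P2 11·6=66, Irby→P2 7·10=70, Calder→P2 5·15=75. Service 409; fixed 207; total 616.
{P1, P2, P3}: service 295 + fixed 349 = 644
No other subset beats 560.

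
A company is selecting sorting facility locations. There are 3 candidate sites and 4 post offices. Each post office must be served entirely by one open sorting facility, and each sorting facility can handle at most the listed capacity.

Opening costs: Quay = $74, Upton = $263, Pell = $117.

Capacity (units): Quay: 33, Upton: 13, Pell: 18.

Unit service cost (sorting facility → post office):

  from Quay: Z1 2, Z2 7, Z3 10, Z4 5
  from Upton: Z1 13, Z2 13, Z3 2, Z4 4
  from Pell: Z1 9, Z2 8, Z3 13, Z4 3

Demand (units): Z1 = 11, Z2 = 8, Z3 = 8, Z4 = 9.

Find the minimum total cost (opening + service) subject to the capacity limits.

Open {Quay, Pell}: Z1→Quay 2·11=22, Z2→Quay 7·8=56, Z3→Quay 10·8=80, Z4→Pell 3·9=27.
Loads: Quay carries 27/33, Pell carries 9/18. Service 185; fixed 191; total 376.
Next best feasible plan costs 384.

Minimum total cost: 376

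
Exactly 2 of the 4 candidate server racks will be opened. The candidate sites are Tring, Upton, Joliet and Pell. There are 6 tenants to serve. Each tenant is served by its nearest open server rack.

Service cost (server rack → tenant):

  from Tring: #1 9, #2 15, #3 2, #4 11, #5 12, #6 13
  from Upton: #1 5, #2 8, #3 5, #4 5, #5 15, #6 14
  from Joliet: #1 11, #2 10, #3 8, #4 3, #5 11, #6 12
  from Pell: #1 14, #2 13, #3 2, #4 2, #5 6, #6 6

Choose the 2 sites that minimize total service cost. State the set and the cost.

Choose Upton and Pell; total service cost 29.

With exactly 2 open, each tenant uses its cheapest among the chosen.
{Upton, Pell}: #1→Upton 5, #2→Upton 8, #3→Pell 2, #4→Pell 2, #5→Pell 6, #6→Pell 6. Service cost 29.
{Joliet, Pell}: service cost 37
{Tring, Pell}: service cost 38
Among all 6 size-2 choices, {Upton, Pell} is lowest.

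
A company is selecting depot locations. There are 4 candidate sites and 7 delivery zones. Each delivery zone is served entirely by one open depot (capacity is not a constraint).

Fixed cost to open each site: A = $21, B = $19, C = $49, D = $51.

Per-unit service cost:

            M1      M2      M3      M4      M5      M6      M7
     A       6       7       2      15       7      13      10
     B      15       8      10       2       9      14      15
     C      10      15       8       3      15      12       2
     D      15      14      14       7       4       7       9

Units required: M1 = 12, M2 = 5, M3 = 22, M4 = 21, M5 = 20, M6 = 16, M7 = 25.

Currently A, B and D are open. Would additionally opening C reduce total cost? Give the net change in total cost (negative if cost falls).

Yes — net change −126 (cost falls by 126).

Current service cost with {A, B, D}: 610.
Adding C: each delivery zone re-picks its cheapest; new service cost 435, saving 175.
Extra fixed cost: 49. Net change = 49 − 175 = -126.
(Totals: 701 → 575.)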